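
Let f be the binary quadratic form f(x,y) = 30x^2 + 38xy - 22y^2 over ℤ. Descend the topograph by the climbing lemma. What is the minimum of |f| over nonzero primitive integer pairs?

river: ρ → (-22,50,18)
river: ρ → (18,58,-10)
river: ρ → (-10,62,6)
river: ρ → (6,58,-30)
river: ρ → (-30,62,2)
river: ρ → (2,62,-30)
river: ρ → (-30,58,6)
river: ρ → (6,62,-10)
river: ρ → (-10,58,18)
river: ρ → (18,50,-22)
river: ρ → (-22,38,30)
river: ρ → (30,22,-30)
river: ρ → (-30,38,22)
river: ρ → (22,50,-18)
river: ρ → (-18,58,10)
river: ρ → (10,62,-6)
river: ρ → (-6,58,30)
river: ρ → (30,62,-2)
river: ρ → (-2,62,30)
river: ρ → (30,58,-6)
river: ρ → (-6,62,10)
river: ρ → (10,58,-18)
river: ρ → (-18,50,22)
river: ρ → (22,38,-30)
river: ρ → (-30,22,30)
river: ρ → (30,38,-22)
closes: descent 0, river 26
min |a| on river = 2

2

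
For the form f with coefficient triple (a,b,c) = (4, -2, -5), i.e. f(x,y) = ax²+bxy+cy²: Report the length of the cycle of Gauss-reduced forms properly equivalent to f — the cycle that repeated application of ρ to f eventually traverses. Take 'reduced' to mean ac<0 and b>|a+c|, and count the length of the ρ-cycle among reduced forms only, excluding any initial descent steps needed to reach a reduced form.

D = 84, ⌊√D⌋ = 9
descent: ρ → (-5,2,4)  [lands on river]
river: ρ → (4,6,-3)
river: ρ → (-3,6,4)
river: ρ → (4,2,-5)
river: ρ → (-5,8,1)
river: ρ → (1,8,-5)
ρ-cycle length = 6 (tail of 1 descent step not counted)

6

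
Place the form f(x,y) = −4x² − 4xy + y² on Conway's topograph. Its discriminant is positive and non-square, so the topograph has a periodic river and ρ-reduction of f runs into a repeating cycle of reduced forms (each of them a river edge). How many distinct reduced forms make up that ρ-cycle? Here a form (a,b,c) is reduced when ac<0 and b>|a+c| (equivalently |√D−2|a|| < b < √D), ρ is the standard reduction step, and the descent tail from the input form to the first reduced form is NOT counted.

D = 32, ⌊√D⌋ = 5
descent: ρ → (1,4,-4)  [lands on river]
river: ρ → (-4,4,1)
ρ-cycle length = 2 (tail of 1 descent step not counted)

2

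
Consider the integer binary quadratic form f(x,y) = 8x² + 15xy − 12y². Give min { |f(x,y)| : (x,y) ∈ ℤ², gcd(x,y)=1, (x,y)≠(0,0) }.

river: ρ → (-12,9,11)
river: ρ → (11,13,-10)
river: ρ → (-10,7,14)
river: ρ → (14,21,-3)
river: ρ → (-3,21,14)
river: ρ → (14,7,-10)
river: ρ → (-10,13,11)
river: ρ → (11,9,-12)
river: ρ → (-12,15,8)
river: ρ → (8,17,-10)
river: ρ → (-10,23,2)
river: ρ → (2,21,-21)
river: ρ → (-21,21,2)
river: ρ → (2,23,-10)
river: ρ → (-10,17,8)
river: ρ → (8,15,-12)
closes: descent 0, river 16
min |a| on river = 2

2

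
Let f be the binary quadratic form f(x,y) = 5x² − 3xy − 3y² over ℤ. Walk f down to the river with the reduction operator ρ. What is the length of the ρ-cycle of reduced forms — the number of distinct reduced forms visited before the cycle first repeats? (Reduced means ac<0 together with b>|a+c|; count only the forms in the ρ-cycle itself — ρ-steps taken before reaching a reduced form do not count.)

D = 69, ⌊√D⌋ = 8
descent: ρ → (-3,3,5)  [lands on river]
river: ρ → (5,7,-1)
river: ρ → (-1,7,5)
river: ρ → (5,3,-3)
ρ-cycle length = 4 (tail of 1 descent step not counted)

4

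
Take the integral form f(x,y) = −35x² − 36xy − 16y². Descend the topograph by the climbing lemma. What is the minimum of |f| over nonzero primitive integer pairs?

translate: b→-34 (≡36 mod 70), so (35,36,16)→(35,-34,15)
flip: (35,-34,15)→(15,34,35)
translate: b→4 (≡34 mod 30), so (15,34,35)→(15,4,16)
reduced (well bottom): (15,4,16) with a≤c, −a<b≤a
well minimum |f| = |-15| = 15 (negative-definite)

15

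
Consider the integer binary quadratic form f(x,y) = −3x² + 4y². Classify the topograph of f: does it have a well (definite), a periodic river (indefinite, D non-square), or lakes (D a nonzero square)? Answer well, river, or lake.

D = b²−4ac = 0² − 4·(-3)·4 = 48
D > 0 non-square ⇒ indefinite ⇒ periodic river

river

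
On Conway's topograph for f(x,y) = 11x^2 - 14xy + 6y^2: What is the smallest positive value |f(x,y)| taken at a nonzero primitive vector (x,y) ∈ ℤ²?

translate: b→8 (≡-14 mod 22), so (11,-14,6)→(11,8,3)
flip: (11,8,3)→(3,-8,11)
translate: b→-2 (≡-8 mod 6), so (3,-8,11)→(3,-2,6)
reduced (well bottom): (3,-2,6) with a≤c, −a<b≤a
well minimum = a = 3

3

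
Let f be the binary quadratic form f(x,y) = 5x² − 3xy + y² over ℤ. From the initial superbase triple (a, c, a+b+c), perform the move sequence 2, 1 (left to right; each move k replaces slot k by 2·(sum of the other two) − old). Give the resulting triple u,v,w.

start (5,1,3) = (f(1,0),f(0,1),f(1,1))
replace slot 2: 2·(5+3) − 1 = 15 → (5,15,3)
replace slot 1: 2·(15+3) − 5 = 31 → (31,15,3)

31,15,3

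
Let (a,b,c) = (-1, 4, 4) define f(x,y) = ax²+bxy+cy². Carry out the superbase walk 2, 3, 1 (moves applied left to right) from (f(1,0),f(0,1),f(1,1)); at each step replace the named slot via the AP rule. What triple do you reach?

start (-1,4,7) = (f(1,0),f(0,1),f(1,1))
replace slot 2: 2·((-1)+7) − 4 = 8 → (-1,8,7)
replace slot 3: 2·((-1)+8) − 7 = 7 → (-1,8,7)
replace slot 1: 2·(8+7) − (-1) = 31 → (31,8,7)

31,8,7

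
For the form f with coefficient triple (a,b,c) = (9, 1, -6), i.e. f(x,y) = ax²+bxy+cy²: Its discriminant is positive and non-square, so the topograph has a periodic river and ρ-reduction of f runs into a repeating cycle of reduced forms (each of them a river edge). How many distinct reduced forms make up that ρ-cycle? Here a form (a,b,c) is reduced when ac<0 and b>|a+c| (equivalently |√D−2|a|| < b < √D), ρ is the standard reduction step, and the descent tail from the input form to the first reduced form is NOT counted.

D = 217, ⌊√D⌋ = 14
descent: ρ → (-6,11,4)  [lands on river]
river: ρ → (4,13,-3)
river: ρ → (-3,11,8)
river: ρ → (8,5,-6)
river: ρ → (-6,7,7)
river: ρ → (7,7,-6)
river: ρ → (-6,5,8)
river: ρ → (8,11,-3)
river: ρ → (-3,13,4)
river: ρ → (4,11,-6)
river: ρ → (-6,13,2)
river: ρ → (2,11,-12)
river: ρ → (-12,13,1)
river: ρ → (1,13,-12)
river: ρ → (-12,11,2)
river: ρ → (2,13,-6)
ρ-cycle length = 16 (tail of 1 descent step not counted)

16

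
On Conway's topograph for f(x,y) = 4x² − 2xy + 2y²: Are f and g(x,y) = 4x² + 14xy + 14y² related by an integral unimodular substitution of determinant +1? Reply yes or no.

D₁ = -28, D₂ = -28
f: flip: (4,-2,2)→(2,2,4)
f: reduced (well bottom): (2,2,4) with a≤c, −a<b≤a
g: translate: b→-2 (≡14 mod 8), so (4,14,14)→(4,-2,2)
g: flip: (4,-2,2)→(2,2,4)
g: reduced (well bottom): (2,2,4) with a≤c, −a<b≤a
reduced forms (2, 2, 4) vs (2, 2, 4) ⇒ equivalent

yes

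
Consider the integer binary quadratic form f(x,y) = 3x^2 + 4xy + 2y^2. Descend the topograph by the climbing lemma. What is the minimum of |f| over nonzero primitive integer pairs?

translate: b→-2 (≡4 mod 6), so (3,4,2)→(3,-2,1)
flip: (3,-2,1)→(1,2,3)
translate: b→0 (≡2 mod 2), so (1,2,3)→(1,0,2)
reduced (well bottom): (1,0,2) with a≤c, −a<b≤a
well minimum = a = 1

1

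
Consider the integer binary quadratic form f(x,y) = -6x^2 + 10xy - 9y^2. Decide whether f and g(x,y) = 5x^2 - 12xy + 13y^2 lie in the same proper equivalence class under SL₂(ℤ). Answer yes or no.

D₁ = -116, D₂ = -116
f is negative-definite; reduce −f:
−f: translate: b→2 (≡-10 mod 12), so (6,-10,9)→(6,2,5)
−f: flip: (6,2,5)→(5,-2,6)
−f: reduced (well bottom): (5,-2,6) with a≤c, −a<b≤a
flip sign back: reduced form of f is (-5,2,-6)
g: translate: b→-2 (≡-12 mod 10), so (5,-12,13)→(5,-2,6)
g: reduced (well bottom): (5,-2,6) with a≤c, −a<b≤a
reduced forms (-5, 2, -6) vs (5, -2, 6) ⇒ inequivalent

no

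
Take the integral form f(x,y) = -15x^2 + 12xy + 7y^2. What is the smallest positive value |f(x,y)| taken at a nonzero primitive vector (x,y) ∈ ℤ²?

river: ρ → (7,16,-11)
river: ρ → (-11,6,12)
river: ρ → (12,18,-5)
river: ρ → (-5,22,4)
river: ρ → (4,18,-15)
river: ρ → (-15,12,7)
closes: descent 0, river 6
min |a| on river = 4

4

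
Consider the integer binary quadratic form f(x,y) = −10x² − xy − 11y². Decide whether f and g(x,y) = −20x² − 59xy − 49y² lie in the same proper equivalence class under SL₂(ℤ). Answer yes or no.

D₁ = -439, D₂ = -439
f is negative-definite; reduce −f:
−f: reduced (well bottom): (10,1,11) with a≤c, −a<b≤a
flip sign back: reduced form of f is (-10,-1,-11)
g is negative-definite; reduce −g:
−g: translate: b→19 (≡59 mod 40), so (20,59,49)→(20,19,10)
−g: flip: (20,19,10)→(10,-19,20)
−g: translate: b→1 (≡-19 mod 20), so (10,-19,20)→(10,1,11)
−g: reduced (well bottom): (10,1,11) with a≤c, −a<b≤a
flip sign back: reduced form of g is (-10,-1,-11)
reduced forms (-10, -1, -11) vs (-10, -1, -11) ⇒ equivalent

yes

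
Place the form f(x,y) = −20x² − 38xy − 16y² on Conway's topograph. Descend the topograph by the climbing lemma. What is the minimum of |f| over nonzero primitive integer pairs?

descent: ρ → (-16,6,2)
descent: ρ → (2,10,-8)  [lands on river]
river: ρ → (-8,6,4)
river: ρ → (4,10,-4)
river: ρ → (-4,6,8)
river: ρ → (8,10,-2)
river: ρ → (-2,10,8)
river: ρ → (8,6,-4)
river: ρ → (-4,10,4)
river: ρ → (4,6,-8)
river: ρ → (-8,10,2)
closes: descent 2, river 10
min |a| on river = 2

2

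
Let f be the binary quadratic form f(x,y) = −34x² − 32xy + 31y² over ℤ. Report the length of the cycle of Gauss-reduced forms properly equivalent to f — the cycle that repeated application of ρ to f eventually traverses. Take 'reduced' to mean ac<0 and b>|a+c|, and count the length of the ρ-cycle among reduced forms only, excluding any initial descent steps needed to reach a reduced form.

D = 5240, ⌊√D⌋ = 72
descent: ρ → (31,32,-34)  [lands on river]
river: ρ → (-34,36,29)
river: ρ → (29,22,-41)
river: ρ → (-41,60,10)
river: ρ → (10,60,-41)
river: ρ → (-41,22,29)
river: ρ → (29,36,-34)
river: ρ → (-34,32,31)
river: ρ → (31,30,-35)
river: ρ → (-35,40,26)
river: ρ → (26,64,-11)
river: ρ → (-11,68,14)
river: ρ → (14,72,-1)
river: ρ → (-1,72,14)
river: ρ → (14,68,-11)
river: ρ → (-11,64,26)
river: ρ → (26,40,-35)
river: ρ → (-35,30,31)
ρ-cycle length = 18 (tail of 1 descent step not counted)

18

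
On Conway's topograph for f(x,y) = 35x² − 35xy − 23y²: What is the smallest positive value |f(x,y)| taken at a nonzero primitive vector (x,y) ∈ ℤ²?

descent: ρ → (-23,35,35)  [lands on river]
river: ρ → (35,35,-23)
river: ρ → (-23,57,13)
river: ρ → (13,47,-43)
river: ρ → (-43,39,17)
river: ρ → (17,63,-7)
river: ρ → (-7,63,17)
river: ρ → (17,39,-43)
river: ρ → (-43,47,13)
river: ρ → (13,57,-23)
closes: descent 1, river 10
min |a| on river = 7

7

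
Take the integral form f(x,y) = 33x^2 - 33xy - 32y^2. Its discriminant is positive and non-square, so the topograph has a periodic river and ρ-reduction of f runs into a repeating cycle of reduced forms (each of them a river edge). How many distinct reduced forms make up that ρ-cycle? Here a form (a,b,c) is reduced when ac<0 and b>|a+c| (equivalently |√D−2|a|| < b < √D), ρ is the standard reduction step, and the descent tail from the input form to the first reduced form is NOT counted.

D = 5313, ⌊√D⌋ = 72
descent: ρ → (-32,33,33)  [lands on river]
river: ρ → (33,33,-32)
river: ρ → (-32,31,34)
river: ρ → (34,37,-29)
river: ρ → (-29,21,42)
river: ρ → (42,63,-8)
river: ρ → (-8,65,34)
river: ρ → (34,71,-2)
river: ρ → (-2,69,69)
river: ρ → (69,69,-2)
river: ρ → (-2,71,34)
river: ρ → (34,65,-8)
river: ρ → (-8,63,42)
river: ρ → (42,21,-29)
river: ρ → (-29,37,34)
river: ρ → (34,31,-32)
ρ-cycle length = 16 (tail of 1 descent step not counted)

16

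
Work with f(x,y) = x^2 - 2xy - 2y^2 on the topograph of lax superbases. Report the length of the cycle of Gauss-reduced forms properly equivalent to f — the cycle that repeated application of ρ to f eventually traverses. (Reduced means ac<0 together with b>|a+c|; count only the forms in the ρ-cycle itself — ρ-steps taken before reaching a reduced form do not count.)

D = 12, ⌊√D⌋ = 3
descent: ρ → (-2,2,1)  [lands on river]
river: ρ → (1,2,-2)
ρ-cycle length = 2 (tail of 1 descent step not counted)

2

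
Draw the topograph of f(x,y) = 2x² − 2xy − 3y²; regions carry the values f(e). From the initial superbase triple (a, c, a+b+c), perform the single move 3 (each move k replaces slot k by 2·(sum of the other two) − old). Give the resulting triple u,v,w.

start (2,-3,-3) = (f(1,0),f(0,1),f(1,1))
replace slot 3: 2·(2+(-3)) − (-3) = 1 → (2,-3,1)

2,-3,1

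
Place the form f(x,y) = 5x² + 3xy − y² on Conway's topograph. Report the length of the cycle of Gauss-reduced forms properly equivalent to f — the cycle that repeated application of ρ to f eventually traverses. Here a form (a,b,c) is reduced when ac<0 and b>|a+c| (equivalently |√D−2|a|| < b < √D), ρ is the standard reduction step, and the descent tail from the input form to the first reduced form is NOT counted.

D = 29, ⌊√D⌋ = 5
descent: ρ → (-1,5,1)  [lands on river]
river: ρ → (1,5,-1)
ρ-cycle length = 2 (tail of 1 descent step not counted)

2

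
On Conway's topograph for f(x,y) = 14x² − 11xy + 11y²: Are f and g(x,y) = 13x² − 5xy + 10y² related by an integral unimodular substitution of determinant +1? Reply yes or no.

D₁ = -495, D₂ = -495
f: flip: (14,-11,11)→(11,11,14)
f: reduced (well bottom): (11,11,14) with a≤c, −a<b≤a
g: flip: (13,-5,10)→(10,5,13)
g: reduced (well bottom): (10,5,13) with a≤c, −a<b≤a
reduced forms (11, 11, 14) vs (10, 5, 13) ⇒ inequivalent

no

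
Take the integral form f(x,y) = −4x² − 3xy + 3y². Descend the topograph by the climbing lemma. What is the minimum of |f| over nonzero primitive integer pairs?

descent: ρ → (3,3,-4)  [lands on river]
river: ρ → (-4,5,2)
river: ρ → (2,7,-1)
river: ρ → (-1,7,2)
river: ρ → (2,5,-4)
river: ρ → (-4,3,3)
closes: descent 1, river 6
min |a| on river = 1

1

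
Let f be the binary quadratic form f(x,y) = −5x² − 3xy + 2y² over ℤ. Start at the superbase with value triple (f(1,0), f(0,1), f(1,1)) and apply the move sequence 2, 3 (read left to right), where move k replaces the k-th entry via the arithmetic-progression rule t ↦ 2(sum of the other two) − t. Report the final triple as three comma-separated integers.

start (-5,2,-6) = (f(1,0),f(0,1),f(1,1))
replace slot 2: 2·((-5)+(-6)) − 2 = -24 → (-5,-24,-6)
replace slot 3: 2·((-5)+(-24)) − (-6) = -52 → (-5,-24,-52)

-5,-24,-52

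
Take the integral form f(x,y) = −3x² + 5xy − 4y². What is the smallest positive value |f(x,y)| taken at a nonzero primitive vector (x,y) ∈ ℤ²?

translate: b→1 (≡-5 mod 6), so (3,-5,4)→(3,1,2)
flip: (3,1,2)→(2,-1,3)
reduced (well bottom): (2,-1,3) with a≤c, −a<b≤a
well minimum |f| = |-2| = 2 (negative-definite)

2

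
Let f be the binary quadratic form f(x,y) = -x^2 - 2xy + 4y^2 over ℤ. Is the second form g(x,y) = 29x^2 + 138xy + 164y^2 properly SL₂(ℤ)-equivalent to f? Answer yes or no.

D₁ = 20, D₂ = 20
river cycle of f (length 2): (-1, 4, 1), (1, 4, -1)
river cycle of g (length 2): (-1, 4, 1), (1, 4, -1)
cycles coincide ⇒ equivalent

yes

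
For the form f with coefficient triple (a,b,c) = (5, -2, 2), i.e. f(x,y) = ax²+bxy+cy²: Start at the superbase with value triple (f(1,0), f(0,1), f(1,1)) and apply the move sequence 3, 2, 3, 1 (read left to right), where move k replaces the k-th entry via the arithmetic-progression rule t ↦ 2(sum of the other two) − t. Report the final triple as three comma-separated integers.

start (5,2,5) = (f(1,0),f(0,1),f(1,1))
replace slot 3: 2·(5+2) − 5 = 9 → (5,2,9)
replace slot 2: 2·(5+9) − 2 = 26 → (5,26,9)
replace slot 3: 2·(5+26) − 9 = 53 → (5,26,53)
replace slot 1: 2·(26+53) − 5 = 153 → (153,26,53)

153,26,53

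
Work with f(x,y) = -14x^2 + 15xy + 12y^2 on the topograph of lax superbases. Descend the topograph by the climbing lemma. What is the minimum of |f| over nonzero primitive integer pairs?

river: ρ → (12,9,-17)
river: ρ → (-17,25,4)
river: ρ → (4,23,-23)
river: ρ → (-23,23,4)
river: ρ → (4,25,-17)
river: ρ → (-17,9,12)
river: ρ → (12,15,-14)
river: ρ → (-14,13,13)
river: ρ → (13,13,-14)
river: ρ → (-14,15,12)
closes: descent 0, river 10
min |a| on river = 4

4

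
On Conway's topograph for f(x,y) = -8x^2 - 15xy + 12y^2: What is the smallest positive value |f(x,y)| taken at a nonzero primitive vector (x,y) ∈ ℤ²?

descent: ρ → (12,15,-8)  [lands on river]
river: ρ → (-8,17,10)
river: ρ → (10,23,-2)
river: ρ → (-2,21,21)
river: ρ → (21,21,-2)
river: ρ → (-2,23,10)
river: ρ → (10,17,-8)
river: ρ → (-8,15,12)
river: ρ → (12,9,-11)
river: ρ → (-11,13,10)
river: ρ → (10,7,-14)
river: ρ → (-14,21,3)
river: ρ → (3,21,-14)
river: ρ → (-14,7,10)
river: ρ → (10,13,-11)
river: ρ → (-11,9,12)
closes: descent 1, river 16
min |a| on river = 2

2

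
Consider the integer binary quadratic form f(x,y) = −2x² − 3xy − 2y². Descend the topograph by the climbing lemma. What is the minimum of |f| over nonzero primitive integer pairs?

translate: b→-1 (≡3 mod 4), so (2,3,2)→(2,-1,1)
flip: (2,-1,1)→(1,1,2)
reduced (well bottom): (1,1,2) with a≤c, −a<b≤a
well minimum |f| = |-1| = 1 (negative-definite)

1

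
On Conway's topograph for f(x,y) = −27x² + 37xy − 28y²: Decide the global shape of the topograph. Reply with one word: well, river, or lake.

D = b²−4ac = 37² − 4·(-27)·(-28) = -1655
D < 0 ⇒ definite ⇒ every region one sign ⇒ single well

well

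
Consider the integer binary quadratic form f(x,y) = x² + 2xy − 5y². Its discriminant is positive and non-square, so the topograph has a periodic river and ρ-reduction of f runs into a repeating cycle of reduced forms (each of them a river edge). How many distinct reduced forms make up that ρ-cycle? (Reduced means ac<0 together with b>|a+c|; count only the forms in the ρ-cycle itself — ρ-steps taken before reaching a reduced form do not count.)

D = 24, ⌊√D⌋ = 4
descent: ρ → (-5,-2,1)
descent: ρ → (1,4,-2)  [lands on river]
river: ρ → (-2,4,1)
ρ-cycle length = 2 (tail of 2 descent steps not counted)

2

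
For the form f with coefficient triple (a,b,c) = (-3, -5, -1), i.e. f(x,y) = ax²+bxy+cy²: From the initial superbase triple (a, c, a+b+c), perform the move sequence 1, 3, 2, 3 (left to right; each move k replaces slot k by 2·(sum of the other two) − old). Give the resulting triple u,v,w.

start (-3,-1,-9) = (f(1,0),f(0,1),f(1,1))
replace slot 1: 2·((-1)+(-9)) − (-3) = -17 → (-17,-1,-9)
replace slot 3: 2·((-17)+(-1)) − (-9) = -27 → (-17,-1,-27)
replace slot 2: 2·((-17)+(-27)) − (-1) = -87 → (-17,-87,-27)
replace slot 3: 2·((-17)+(-87)) − (-27) = -181 → (-17,-87,-181)

-17,-87,-181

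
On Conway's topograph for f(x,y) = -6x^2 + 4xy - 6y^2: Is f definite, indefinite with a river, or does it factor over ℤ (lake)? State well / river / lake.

D = b²−4ac = 4² − 4·(-6)·(-6) = -128
D < 0 ⇒ definite ⇒ every region one sign ⇒ single well

well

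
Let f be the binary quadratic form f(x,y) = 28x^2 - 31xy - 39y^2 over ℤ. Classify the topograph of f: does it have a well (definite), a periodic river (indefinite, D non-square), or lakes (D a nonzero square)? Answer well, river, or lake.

D = b²−4ac = (-31)² − 4·28·(-39) = 5329
D = 73² is a perfect square ⇒ form factors over ℤ ⇒ lakes

lake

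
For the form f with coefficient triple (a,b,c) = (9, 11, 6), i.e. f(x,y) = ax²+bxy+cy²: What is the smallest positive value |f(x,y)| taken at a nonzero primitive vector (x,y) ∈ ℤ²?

translate: b→-7 (≡11 mod 18), so (9,11,6)→(9,-7,4)
flip: (9,-7,4)→(4,7,9)
translate: b→-1 (≡7 mod 8), so (4,7,9)→(4,-1,6)
reduced (well bottom): (4,-1,6) with a≤c, −a<b≤a
well minimum = a = 4

4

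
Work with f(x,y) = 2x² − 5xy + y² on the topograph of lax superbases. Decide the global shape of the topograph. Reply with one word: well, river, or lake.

D = b²−4ac = (-5)² − 4·2·1 = 17
D > 0 non-square ⇒ indefinite ⇒ periodic river

river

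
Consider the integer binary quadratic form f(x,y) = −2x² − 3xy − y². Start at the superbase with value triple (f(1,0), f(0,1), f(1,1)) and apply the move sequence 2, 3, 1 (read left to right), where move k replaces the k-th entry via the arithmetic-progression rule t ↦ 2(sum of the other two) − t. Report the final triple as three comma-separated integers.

start (-2,-1,-6) = (f(1,0),f(0,1),f(1,1))
replace slot 2: 2·((-2)+(-6)) − (-1) = -15 → (-2,-15,-6)
replace slot 3: 2·((-2)+(-15)) − (-6) = -28 → (-2,-15,-28)
replace slot 1: 2·((-15)+(-28)) − (-2) = -84 → (-84,-15,-28)

-84,-15,-28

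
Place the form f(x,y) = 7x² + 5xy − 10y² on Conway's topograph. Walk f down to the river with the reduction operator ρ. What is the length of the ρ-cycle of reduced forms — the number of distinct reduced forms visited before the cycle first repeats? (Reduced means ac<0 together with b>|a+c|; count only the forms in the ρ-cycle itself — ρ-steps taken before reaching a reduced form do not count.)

D = 305, ⌊√D⌋ = 17
river: ρ → (-10,15,2)
river: ρ → (2,17,-2)
river: ρ → (-2,15,10)
river: ρ → (10,5,-7)
river: ρ → (-7,9,8)
river: ρ → (8,7,-8)
river: ρ → (-8,9,7)
river: ρ → (7,5,-10)
ρ-cycle length = 8 (tail of 0 descent steps not counted)

8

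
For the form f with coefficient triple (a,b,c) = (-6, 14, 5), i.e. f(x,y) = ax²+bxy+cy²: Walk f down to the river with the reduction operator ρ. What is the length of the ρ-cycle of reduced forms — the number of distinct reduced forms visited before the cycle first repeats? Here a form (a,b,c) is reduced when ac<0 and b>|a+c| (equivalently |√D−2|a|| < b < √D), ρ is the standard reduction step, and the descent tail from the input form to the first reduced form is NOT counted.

D = 316, ⌊√D⌋ = 17
river: ρ → (5,16,-3)
river: ρ → (-3,14,10)
river: ρ → (10,6,-7)
river: ρ → (-7,8,9)
river: ρ → (9,10,-6)
river: ρ → (-6,14,5)
ρ-cycle length = 6 (tail of 0 descent steps not counted)

6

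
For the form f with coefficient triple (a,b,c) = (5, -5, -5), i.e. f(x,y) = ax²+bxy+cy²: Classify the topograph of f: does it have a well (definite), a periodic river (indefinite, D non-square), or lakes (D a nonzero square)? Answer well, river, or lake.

D = b²−4ac = (-5)² − 4·5·(-5) = 125
D > 0 non-square ⇒ indefinite ⇒ periodic river

river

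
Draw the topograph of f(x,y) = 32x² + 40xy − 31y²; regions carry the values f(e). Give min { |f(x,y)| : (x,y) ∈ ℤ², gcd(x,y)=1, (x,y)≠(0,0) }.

river: ρ → (-31,22,41)
river: ρ → (41,60,-12)
river: ρ → (-12,60,41)
river: ρ → (41,22,-31)
river: ρ → (-31,40,32)
river: ρ → (32,24,-39)
river: ρ → (-39,54,17)
river: ρ → (17,48,-48)
river: ρ → (-48,48,17)
river: ρ → (17,54,-39)
river: ρ → (-39,24,32)
river: ρ → (32,40,-31)
closes: descent 0, river 12
min |a| on river = 12

12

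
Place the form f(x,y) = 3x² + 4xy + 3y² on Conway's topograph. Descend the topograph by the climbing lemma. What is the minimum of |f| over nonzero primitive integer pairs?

translate: b→-2 (≡4 mod 6), so (3,4,3)→(3,-2,2)
flip: (3,-2,2)→(2,2,3)
reduced (well bottom): (2,2,3) with a≤c, −a<b≤a
well minimum = a = 2

2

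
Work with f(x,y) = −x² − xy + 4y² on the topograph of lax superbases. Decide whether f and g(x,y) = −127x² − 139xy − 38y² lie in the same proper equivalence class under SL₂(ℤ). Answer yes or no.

D₁ = 17, D₂ = 17
river cycle of f (length 6): (-1, 3, 2), (2, 1, -2), (-2, 3, 1), (1, 3, -2), (-2, 1, 2), (2, 3, -1)
river cycle of g (length 6): (-1, 3, 2), (2, 1, -2), (-2, 3, 1), (1, 3, -2), (-2, 1, 2), (2, 3, -1)
cycles coincide ⇒ equivalent

yes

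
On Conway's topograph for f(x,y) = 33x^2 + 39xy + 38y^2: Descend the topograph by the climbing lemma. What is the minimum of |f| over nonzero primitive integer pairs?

translate: b→-27 (≡39 mod 66), so (33,39,38)→(33,-27,32)
flip: (33,-27,32)→(32,27,33)
reduced (well bottom): (32,27,33) with a≤c, −a<b≤a
well minimum = a = 32

32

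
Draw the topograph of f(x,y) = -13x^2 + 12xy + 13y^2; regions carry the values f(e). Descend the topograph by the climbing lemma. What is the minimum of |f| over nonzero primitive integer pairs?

river: ρ → (13,14,-12)
river: ρ → (-12,10,15)
river: ρ → (15,20,-7)
river: ρ → (-7,22,12)
river: ρ → (12,26,-3)
river: ρ → (-3,28,3)
river: ρ → (3,26,-12)
river: ρ → (-12,22,7)
river: ρ → (7,20,-15)
river: ρ → (-15,10,12)
river: ρ → (12,14,-13)
river: ρ → (-13,12,13)
closes: descent 0, river 12
min |a| on river = 3

3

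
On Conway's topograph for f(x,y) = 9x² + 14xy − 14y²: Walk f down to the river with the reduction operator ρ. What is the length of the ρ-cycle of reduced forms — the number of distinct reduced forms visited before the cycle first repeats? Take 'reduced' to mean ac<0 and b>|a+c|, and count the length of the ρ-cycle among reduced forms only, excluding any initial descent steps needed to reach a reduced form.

D = 700, ⌊√D⌋ = 26
river: ρ → (-14,14,9)
river: ρ → (9,22,-6)
river: ρ → (-6,26,1)
river: ρ → (1,26,-6)
river: ρ → (-6,22,9)
river: ρ → (9,14,-14)
ρ-cycle length = 6 (tail of 0 descent steps not counted)

6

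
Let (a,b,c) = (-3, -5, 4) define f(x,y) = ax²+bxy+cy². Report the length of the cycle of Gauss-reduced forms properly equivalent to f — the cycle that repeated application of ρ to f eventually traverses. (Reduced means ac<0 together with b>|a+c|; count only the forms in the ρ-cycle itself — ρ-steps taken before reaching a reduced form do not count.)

D = 73, ⌊√D⌋ = 8
descent: ρ → (4,5,-3)  [lands on river]
river: ρ → (-3,7,2)
river: ρ → (2,5,-6)
river: ρ → (-6,7,1)
river: ρ → (1,7,-6)
river: ρ → (-6,5,2)
river: ρ → (2,7,-3)
river: ρ → (-3,5,4)
river: ρ → (4,3,-4)
river: ρ → (-4,5,3)
river: ρ → (3,7,-2)
river: ρ → (-2,5,6)
river: ρ → (6,7,-1)
river: ρ → (-1,7,6)
river: ρ → (6,5,-2)
river: ρ → (-2,7,3)
river: ρ → (3,5,-4)
river: ρ → (-4,3,4)
ρ-cycle length = 18 (tail of 1 descent step not counted)

18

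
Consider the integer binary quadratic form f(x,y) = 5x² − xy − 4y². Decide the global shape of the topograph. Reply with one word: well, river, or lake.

D = b²−4ac = (-1)² − 4·5·(-4) = 81
D = 9² is a perfect square ⇒ form factors over ℤ ⇒ lakes

lake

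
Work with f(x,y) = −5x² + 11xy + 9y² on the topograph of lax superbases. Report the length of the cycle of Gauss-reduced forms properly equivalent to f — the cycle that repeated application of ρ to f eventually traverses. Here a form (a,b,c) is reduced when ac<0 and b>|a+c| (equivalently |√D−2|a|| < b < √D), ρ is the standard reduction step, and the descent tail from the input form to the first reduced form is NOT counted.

D = 301, ⌊√D⌋ = 17
river: ρ → (9,7,-7)
river: ρ → (-7,7,9)
river: ρ → (9,11,-5)
river: ρ → (-5,9,11)
river: ρ → (11,13,-3)
river: ρ → (-3,17,1)
river: ρ → (1,17,-3)
river: ρ → (-3,13,11)
river: ρ → (11,9,-5)
river: ρ → (-5,11,9)
ρ-cycle length = 10 (tail of 0 descent steps not counted)

10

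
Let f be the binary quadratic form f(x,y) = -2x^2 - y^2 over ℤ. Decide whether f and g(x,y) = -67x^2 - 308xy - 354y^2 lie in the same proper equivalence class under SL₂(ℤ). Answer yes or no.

D₁ = -8, D₂ = -8
f is negative-definite; reduce −f:
−f: flip: (2,0,1)→(1,0,2)
−f: reduced (well bottom): (1,0,2) with a≤c, −a<b≤a
flip sign back: reduced form of f is (-1,0,-2)
g is negative-definite; reduce −g:
−g: translate: b→40 (≡308 mod 134), so (67,308,354)→(67,40,6)
−g: flip: (67,40,6)→(6,-40,67)
−g: translate: b→-4 (≡-40 mod 12), so (6,-40,67)→(6,-4,1)
−g: flip: (6,-4,1)→(1,4,6)
−g: translate: b→0 (≡4 mod 2), so (1,4,6)→(1,0,2)
−g: reduced (well bottom): (1,0,2) with a≤c, −a<b≤a
flip sign back: reduced form of g is (-1,0,-2)
reduced forms (-1, 0, -2) vs (-1, 0, -2) ⇒ equivalent

yes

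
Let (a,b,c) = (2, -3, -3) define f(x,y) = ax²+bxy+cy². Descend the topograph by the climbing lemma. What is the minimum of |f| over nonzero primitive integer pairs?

descent: ρ → (-3,3,2)  [lands on river]
river: ρ → (2,5,-1)
river: ρ → (-1,5,2)
river: ρ → (2,3,-3)
closes: descent 1, river 4
min |a| on river = 1

1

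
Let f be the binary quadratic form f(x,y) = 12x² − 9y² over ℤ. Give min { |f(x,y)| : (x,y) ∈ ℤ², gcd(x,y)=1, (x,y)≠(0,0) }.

descent: ρ → (-9,18,3)  [lands on river]
river: ρ → (3,18,-9)
closes: descent 1, river 2
min |a| on river = 3

3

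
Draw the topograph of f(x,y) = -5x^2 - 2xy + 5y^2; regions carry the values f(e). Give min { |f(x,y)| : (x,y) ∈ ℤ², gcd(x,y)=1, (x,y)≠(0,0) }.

descent: ρ → (5,2,-5)  [lands on river]
river: ρ → (-5,8,2)
river: ρ → (2,8,-5)
river: ρ → (-5,2,5)
river: ρ → (5,8,-2)
river: ρ → (-2,8,5)
closes: descent 1, river 6
min |a| on river = 2

2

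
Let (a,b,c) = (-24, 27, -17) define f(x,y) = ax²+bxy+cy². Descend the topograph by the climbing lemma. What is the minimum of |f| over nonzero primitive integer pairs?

translate: b→21 (≡-27 mod 48), so (24,-27,17)→(24,21,14)
flip: (24,21,14)→(14,-21,24)
translate: b→7 (≡-21 mod 28), so (14,-21,24)→(14,7,17)
reduced (well bottom): (14,7,17) with a≤c, −a<b≤a
well minimum |f| = |-14| = 14 (negative-definite)

14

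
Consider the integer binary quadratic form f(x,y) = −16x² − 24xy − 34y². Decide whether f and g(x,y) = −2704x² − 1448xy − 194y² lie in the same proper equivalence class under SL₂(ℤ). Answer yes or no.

D₁ = -1600, D₂ = -1600
f is negative-definite; reduce −f:
−f: translate: b→-8 (≡24 mod 32), so (16,24,34)→(16,-8,26)
−f: reduced (well bottom): (16,-8,26) with a≤c, −a<b≤a
flip sign back: reduced form of f is (-16,8,-26)
g is negative-definite; reduce −g:
−g: flip: (2704,1448,194)→(194,-1448,2704)
−g: translate: b→104 (≡-1448 mod 388), so (194,-1448,2704)→(194,104,16)
−g: flip: (194,104,16)→(16,-104,194)
−g: translate: b→-8 (≡-104 mod 32), so (16,-104,194)→(16,-8,26)
−g: reduced (well bottom): (16,-8,26) with a≤c, −a<b≤a
flip sign back: reduced form of g is (-16,8,-26)
reduced forms (-16, 8, -26) vs (-16, 8, -26) ⇒ equivalent

yes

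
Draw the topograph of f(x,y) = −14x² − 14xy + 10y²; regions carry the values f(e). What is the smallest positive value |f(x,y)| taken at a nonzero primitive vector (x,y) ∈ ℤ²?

descent: ρ → (10,14,-14)  [lands on river]
river: ρ → (-14,14,10)
river: ρ → (10,26,-2)
river: ρ → (-2,26,10)
closes: descent 1, river 4
min |a| on river = 2

2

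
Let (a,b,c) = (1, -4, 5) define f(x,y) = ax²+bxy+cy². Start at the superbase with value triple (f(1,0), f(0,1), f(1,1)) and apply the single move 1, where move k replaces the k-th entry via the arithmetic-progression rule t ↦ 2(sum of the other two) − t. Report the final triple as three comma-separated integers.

start (1,5,2) = (f(1,0),f(0,1),f(1,1))
replace slot 1: 2·(5+2) − 1 = 13 → (13,5,2)

13,5,2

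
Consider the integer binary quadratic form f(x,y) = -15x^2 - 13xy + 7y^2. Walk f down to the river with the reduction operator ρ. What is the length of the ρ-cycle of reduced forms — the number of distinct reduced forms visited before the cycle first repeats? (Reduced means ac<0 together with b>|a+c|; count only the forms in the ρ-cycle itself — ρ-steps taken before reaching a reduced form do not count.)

D = 589, ⌊√D⌋ = 24
descent: ρ → (7,13,-15)  [lands on river]
river: ρ → (-15,17,5)
river: ρ → (5,23,-3)
river: ρ → (-3,19,19)
river: ρ → (19,19,-3)
river: ρ → (-3,23,5)
river: ρ → (5,17,-15)
river: ρ → (-15,13,7)
river: ρ → (7,15,-13)
river: ρ → (-13,11,9)
river: ρ → (9,7,-15)
river: ρ → (-15,23,1)
river: ρ → (1,23,-15)
river: ρ → (-15,7,9)
river: ρ → (9,11,-13)
river: ρ → (-13,15,7)
ρ-cycle length = 16 (tail of 1 descent step not counted)

16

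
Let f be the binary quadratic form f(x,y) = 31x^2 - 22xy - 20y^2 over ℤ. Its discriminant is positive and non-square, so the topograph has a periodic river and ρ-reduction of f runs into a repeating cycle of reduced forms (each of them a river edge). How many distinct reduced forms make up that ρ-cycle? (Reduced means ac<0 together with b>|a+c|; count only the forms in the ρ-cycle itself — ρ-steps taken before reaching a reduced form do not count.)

D = 2964, ⌊√D⌋ = 54
descent: ρ → (-20,22,31)  [lands on river]
river: ρ → (31,40,-11)
river: ρ → (-11,48,15)
river: ρ → (15,42,-20)
river: ρ → (-20,38,19)
river: ρ → (19,38,-20)
river: ρ → (-20,42,15)
river: ρ → (15,48,-11)
river: ρ → (-11,40,31)
river: ρ → (31,22,-20)
river: ρ → (-20,18,33)
river: ρ → (33,48,-5)
river: ρ → (-5,52,13)
river: ρ → (13,52,-5)
river: ρ → (-5,48,33)
river: ρ → (33,18,-20)
ρ-cycle length = 16 (tail of 1 descent step not counted)

16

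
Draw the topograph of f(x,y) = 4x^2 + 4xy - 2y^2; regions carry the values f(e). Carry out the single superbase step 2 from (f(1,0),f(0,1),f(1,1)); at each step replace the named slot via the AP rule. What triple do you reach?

start (4,-2,6) = (f(1,0),f(0,1),f(1,1))
replace slot 2: 2·(4+6) − (-2) = 22 → (4,22,6)

4,22,6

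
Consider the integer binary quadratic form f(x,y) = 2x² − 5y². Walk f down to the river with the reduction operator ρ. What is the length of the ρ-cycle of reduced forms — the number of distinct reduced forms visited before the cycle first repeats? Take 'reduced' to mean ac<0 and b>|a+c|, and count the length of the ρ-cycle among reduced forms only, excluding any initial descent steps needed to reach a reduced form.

D = 40, ⌊√D⌋ = 6
descent: ρ → (-5,0,2)
descent: ρ → (2,4,-3)  [lands on river]
river: ρ → (-3,2,3)
river: ρ → (3,4,-2)
river: ρ → (-2,4,3)
river: ρ → (3,2,-3)
river: ρ → (-3,4,2)
ρ-cycle length = 6 (tail of 2 descent steps not counted)

6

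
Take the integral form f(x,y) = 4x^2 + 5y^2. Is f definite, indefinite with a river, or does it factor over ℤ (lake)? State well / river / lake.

D = b²−4ac = 0² − 4·4·5 = -80
D < 0 ⇒ definite ⇒ every region one sign ⇒ single well

well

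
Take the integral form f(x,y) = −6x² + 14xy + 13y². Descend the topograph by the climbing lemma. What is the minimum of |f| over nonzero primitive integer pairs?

river: ρ → (13,12,-7)
river: ρ → (-7,16,9)
river: ρ → (9,20,-3)
river: ρ → (-3,22,2)
river: ρ → (2,22,-3)
river: ρ → (-3,20,9)
river: ρ → (9,16,-7)
river: ρ → (-7,12,13)
river: ρ → (13,14,-6)
river: ρ → (-6,22,1)
river: ρ → (1,22,-6)
river: ρ → (-6,14,13)
closes: descent 0, river 12
min |a| on river = 1

1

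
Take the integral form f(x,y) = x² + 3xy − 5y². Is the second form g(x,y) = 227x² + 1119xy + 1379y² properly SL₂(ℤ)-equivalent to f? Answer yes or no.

D₁ = 29, D₂ = 29
river cycle of f (length 2): (1, 5, -1), (-1, 5, 1)
river cycle of g (length 2): (1, 5, -1), (-1, 5, 1)
cycles coincide ⇒ equivalent

yes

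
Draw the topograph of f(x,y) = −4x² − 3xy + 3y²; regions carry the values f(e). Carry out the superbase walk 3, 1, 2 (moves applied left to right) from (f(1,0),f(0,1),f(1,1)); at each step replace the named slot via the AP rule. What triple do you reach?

start (-4,3,-4) = (f(1,0),f(0,1),f(1,1))
replace slot 3: 2·((-4)+3) − (-4) = 2 → (-4,3,2)
replace slot 1: 2·(3+2) − (-4) = 14 → (14,3,2)
replace slot 2: 2·(14+2) − 3 = 29 → (14,29,2)

14,29,2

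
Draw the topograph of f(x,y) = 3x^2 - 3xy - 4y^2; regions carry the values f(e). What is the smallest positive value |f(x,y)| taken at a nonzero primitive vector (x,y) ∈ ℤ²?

descent: ρ → (-4,3,3)  [lands on river]
river: ρ → (3,3,-4)
river: ρ → (-4,5,2)
river: ρ → (2,7,-1)
river: ρ → (-1,7,2)
river: ρ → (2,5,-4)
closes: descent 1, river 6
min |a| on river = 1

1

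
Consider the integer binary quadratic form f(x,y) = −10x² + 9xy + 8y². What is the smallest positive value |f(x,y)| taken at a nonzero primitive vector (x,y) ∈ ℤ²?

river: ρ → (8,7,-11)
river: ρ → (-11,15,4)
river: ρ → (4,17,-7)
river: ρ → (-7,11,10)
river: ρ → (10,9,-8)
river: ρ → (-8,7,11)
river: ρ → (11,15,-4)
river: ρ → (-4,17,7)
river: ρ → (7,11,-10)
river: ρ → (-10,9,8)
closes: descent 0, river 10
min |a| on river = 4

4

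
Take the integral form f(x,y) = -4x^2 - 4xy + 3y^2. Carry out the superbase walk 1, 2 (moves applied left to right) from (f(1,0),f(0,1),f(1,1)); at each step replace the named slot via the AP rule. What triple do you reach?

start (-4,3,-5) = (f(1,0),f(0,1),f(1,1))
replace slot 1: 2·(3+(-5)) − (-4) = 0 → (0,3,-5)
replace slot 2: 2·(0+(-5)) − 3 = -13 → (0,-13,-5)

0,-13,-5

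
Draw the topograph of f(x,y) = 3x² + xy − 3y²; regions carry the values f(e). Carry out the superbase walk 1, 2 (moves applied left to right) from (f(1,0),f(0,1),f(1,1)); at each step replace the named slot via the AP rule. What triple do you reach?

start (3,-3,1) = (f(1,0),f(0,1),f(1,1))
replace slot 1: 2·((-3)+1) − 3 = -7 → (-7,-3,1)
replace slot 2: 2·((-7)+1) − (-3) = -9 → (-7,-9,1)

-7,-9,1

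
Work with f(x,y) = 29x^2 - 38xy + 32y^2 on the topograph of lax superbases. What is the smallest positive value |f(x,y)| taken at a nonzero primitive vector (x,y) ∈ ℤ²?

translate: b→20 (≡-38 mod 58), so (29,-38,32)→(29,20,23)
flip: (29,20,23)→(23,-20,29)
reduced (well bottom): (23,-20,29) with a≤c, −a<b≤a
well minimum = a = 23

23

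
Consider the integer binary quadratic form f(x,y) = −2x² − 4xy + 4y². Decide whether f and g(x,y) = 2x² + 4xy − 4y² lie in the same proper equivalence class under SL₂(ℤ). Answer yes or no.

D₁ = 48, D₂ = 48
river cycle of f (length 2): (4, 4, -2), (-2, 4, 4)
river cycle of g (length 2): (-4, 4, 2), (2, 4, -4)
cycles differ ⇒ inequivalent

no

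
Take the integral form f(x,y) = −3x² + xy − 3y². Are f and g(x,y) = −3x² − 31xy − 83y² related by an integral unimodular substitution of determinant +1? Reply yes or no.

D₁ = -35, D₂ = -35
f is negative-definite; reduce −f:
−f: flip: (3,-1,3)→(3,1,3)
−f: reduced (well bottom): (3,1,3) with a≤c, −a<b≤a
flip sign back: reduced form of f is (-3,-1,-3)
g is negative-definite; reduce −g:
−g: translate: b→1 (≡31 mod 6), so (3,31,83)→(3,1,3)
−g: reduced (well bottom): (3,1,3) with a≤c, −a<b≤a
flip sign back: reduced form of g is (-3,-1,-3)
reduced forms (-3, -1, -3) vs (-3, -1, -3) ⇒ equivalent

yes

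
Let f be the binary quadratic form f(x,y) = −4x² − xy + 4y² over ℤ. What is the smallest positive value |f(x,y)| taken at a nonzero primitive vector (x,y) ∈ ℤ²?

descent: ρ → (4,1,-4)  [lands on river]
river: ρ → (-4,7,1)
river: ρ → (1,7,-4)
river: ρ → (-4,1,4)
river: ρ → (4,7,-1)
river: ρ → (-1,7,4)
closes: descent 1, river 6
min |a| on river = 1

1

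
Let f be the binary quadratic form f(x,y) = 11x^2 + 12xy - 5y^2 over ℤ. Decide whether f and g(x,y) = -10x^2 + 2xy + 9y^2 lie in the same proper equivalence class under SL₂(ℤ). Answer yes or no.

D₁ = 364, D₂ = 364
river cycle of f (length 8): (-5, 18, 2), (2, 18, -5), (-5, 12, 11), (11, 10, -6), (-6, 14, 7), (7, 14, -6), (-6, 10, 11), (11, 12, -5)
river cycle of g (length 8): (9, 16, -3), (-3, 14, 14), (14, 14, -3), (-3, 16, 9), (9, 2, -10), (-10, 18, 1), (1, 18, -10), (-10, 2, 9)
cycles differ ⇒ inequivalent

no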